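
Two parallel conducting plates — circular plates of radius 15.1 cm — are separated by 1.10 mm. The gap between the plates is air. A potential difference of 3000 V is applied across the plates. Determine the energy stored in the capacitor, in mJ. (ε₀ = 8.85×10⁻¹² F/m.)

A = π(15.1 cm)² = 7.16×10⁻² m².
C = ε₀A/d = 8.85×10⁻¹² × 7.16×10⁻² / 1.10×10⁻³ = 5.76×10⁻¹⁰ F.
U = ½CV² = ½ × 5.76×10⁻¹⁰ × (3000)² = 2.59×10⁻³ J.

U ≈ 2.59 mJ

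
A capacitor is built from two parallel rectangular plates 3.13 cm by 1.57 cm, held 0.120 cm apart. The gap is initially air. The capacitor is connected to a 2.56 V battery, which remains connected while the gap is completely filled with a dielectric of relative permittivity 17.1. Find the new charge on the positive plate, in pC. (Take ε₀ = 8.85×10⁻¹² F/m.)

Q ≈ 159 pC

A = 3.13 × 1.57 cm² = 4.91×10⁻⁴ m².
Initially C₁ = ε₀A/d = 8.85×10⁻¹² × 4.91×10⁻⁴ / 1.20×10⁻³ = 3.62×10⁻¹² F.
Q₁ = 9.28×10⁻¹² C.
Battery connected ⇒ V is held fixed. C₂ = 17.1 C₁ and Q = CV, so Q₂/Q₁ = C₂/C₁ = 17.1.
Q₂ = 17.1 × 9.28×10⁻¹² = 1.59×10⁻¹⁰ C.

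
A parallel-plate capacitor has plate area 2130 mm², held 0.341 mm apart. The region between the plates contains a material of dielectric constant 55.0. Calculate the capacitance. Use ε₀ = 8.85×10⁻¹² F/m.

A = 2130 mm² = 2.13×10⁻³ m².
C = κε₀A/d = 55.0 × 8.85×10⁻¹² × 2.13×10⁻³ / 3.41×10⁻⁴ = 3.04×10⁻⁹ F.

C ≈ 3.04 nF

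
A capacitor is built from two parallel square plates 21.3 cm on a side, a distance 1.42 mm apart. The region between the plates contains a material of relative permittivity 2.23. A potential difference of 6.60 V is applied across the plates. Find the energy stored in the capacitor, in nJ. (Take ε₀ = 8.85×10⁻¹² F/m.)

U ≈ 13.7 nJ

A = (21.3 cm)² = 4.54×10⁻² m².
C = κε₀A/d = 2.23 × 8.85×10⁻¹² × 4.54×10⁻² / 1.42×10⁻³ = 6.31×10⁻¹⁰ F.
U = ½CV² = ½ × 6.31×10⁻¹⁰ × (6.60)² = 1.37×10⁻⁸ J.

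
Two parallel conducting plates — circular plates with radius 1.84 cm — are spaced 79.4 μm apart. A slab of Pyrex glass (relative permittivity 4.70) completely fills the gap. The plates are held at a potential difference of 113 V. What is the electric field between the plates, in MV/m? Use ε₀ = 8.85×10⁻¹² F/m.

E = V/d = 113 / 7.94×10⁻⁵ = 1.42×10⁶ V/m.

E ≈ 1.42 MV/m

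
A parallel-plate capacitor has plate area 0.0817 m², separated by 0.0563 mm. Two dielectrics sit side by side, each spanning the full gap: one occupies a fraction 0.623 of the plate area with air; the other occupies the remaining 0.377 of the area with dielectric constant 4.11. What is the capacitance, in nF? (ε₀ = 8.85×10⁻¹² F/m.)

Side-by-side slabs ⇒ two capacitors in parallel, each spanning the full gap.
C₁ = κ₁ε₀A₁/d = 1.00 × 8.85×10⁻¹² × 5.09×10⁻² / 5.63×10⁻⁵ = 8.00×10⁻⁹ F.
C₂ = κ₂ε₀A₂/d = 4.11 × 8.85×10⁻¹² × 3.08×10⁻² / 5.63×10⁻⁵ = 1.99×10⁻⁸ F.
C = C₁ + C₂ = 2.79×10⁻⁸ F.

C ≈ 27.9 nF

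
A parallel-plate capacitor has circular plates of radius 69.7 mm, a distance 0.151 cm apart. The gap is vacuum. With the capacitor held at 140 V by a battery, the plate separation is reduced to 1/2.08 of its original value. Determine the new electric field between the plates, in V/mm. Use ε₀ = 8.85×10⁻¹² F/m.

E ≈ 193 V/mm

A = π(69.7 mm)² = 1.53×10⁻² m².
Initially C₁ = ε₀A/d = 8.85×10⁻¹² × 1.53×10⁻² / 1.51×10⁻³ = 8.95×10⁻¹¹ F.
E₁ = 9.27×10⁴ V/m.
Battery connected ⇒ V is held fixed. E = V/d, so E₂/E₁ = d₁/d₂ = 2.08.
E₂ = 2.08 × 9.27×10⁴ = 1.93×10⁵ V/m.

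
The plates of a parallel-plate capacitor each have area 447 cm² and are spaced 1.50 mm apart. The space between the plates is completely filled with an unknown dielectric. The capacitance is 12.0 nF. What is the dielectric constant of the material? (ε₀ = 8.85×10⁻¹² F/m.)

κ ≈ 45.5

A = 447 cm² = 4.47×10⁻² m².
κ = Cd/(ε₀A) = 1.20×10⁻⁸ × 1.50×10⁻³ / (8.85×10⁻¹² × 4.47×10⁻²) = 45.5.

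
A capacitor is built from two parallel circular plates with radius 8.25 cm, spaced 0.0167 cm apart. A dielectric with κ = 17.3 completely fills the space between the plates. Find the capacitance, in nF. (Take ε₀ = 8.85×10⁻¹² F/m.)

19.6 nF

A = π(8.25 cm)² = 2.14×10⁻² m².
C = κε₀A/d = 17.3 × 8.85×10⁻¹² × 2.14×10⁻² / 1.67×10⁻⁴ = 1.96×10⁻⁸ F.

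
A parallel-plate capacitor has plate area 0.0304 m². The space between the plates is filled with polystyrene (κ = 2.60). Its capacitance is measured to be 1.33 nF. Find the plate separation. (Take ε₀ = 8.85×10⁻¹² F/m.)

d = κε₀A/C = 2.60 × 8.85×10⁻¹² × 3.04×10⁻² / 1.33×10⁻⁹ = 5.26×10⁻⁴ m.

d ≈ 0.526 mm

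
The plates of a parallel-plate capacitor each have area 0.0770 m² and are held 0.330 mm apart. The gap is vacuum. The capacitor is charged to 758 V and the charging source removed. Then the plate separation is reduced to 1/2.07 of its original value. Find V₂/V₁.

0.483

Isolated ⇒ Q is held fixed.
C₂ = 2.07 C₁ and V = Q/C, so V₂/V₁ = C₁/C₂ = 0.483.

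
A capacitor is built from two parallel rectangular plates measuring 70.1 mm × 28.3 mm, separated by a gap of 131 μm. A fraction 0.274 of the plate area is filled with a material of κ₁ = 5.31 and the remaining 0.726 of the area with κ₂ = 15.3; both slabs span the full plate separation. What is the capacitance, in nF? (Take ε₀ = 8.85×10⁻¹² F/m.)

C ≈ 1.68 nF

A = 70.1 × 28.3 mm² = 1.98×10⁻³ m².
Side-by-side slabs ⇒ two capacitors in parallel, each spanning the full gap.
C₁ = κ₁ε₀A₁/d = 5.31 × 8.85×10⁻¹² × 5.44×10⁻⁴ / 1.31×10⁻⁴ = 1.95×10⁻¹⁰ F.
C₂ = κ₂ε₀A₂/d = 15.3 × 8.85×10⁻¹² × 1.44×10⁻³ / 1.31×10⁻⁴ = 1.49×10⁻⁹ F.
C = C₁ + C₂ = 1.68×10⁻⁹ F.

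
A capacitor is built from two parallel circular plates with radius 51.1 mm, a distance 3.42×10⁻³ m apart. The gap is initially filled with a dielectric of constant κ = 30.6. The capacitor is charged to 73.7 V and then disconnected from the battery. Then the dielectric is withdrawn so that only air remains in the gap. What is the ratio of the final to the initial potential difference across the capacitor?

Isolated ⇒ Q is held fixed.
C₂ = 0.0327 C₁ and V = Q/C, so V₂/V₁ = C₁/C₂ = 30.6.

30.6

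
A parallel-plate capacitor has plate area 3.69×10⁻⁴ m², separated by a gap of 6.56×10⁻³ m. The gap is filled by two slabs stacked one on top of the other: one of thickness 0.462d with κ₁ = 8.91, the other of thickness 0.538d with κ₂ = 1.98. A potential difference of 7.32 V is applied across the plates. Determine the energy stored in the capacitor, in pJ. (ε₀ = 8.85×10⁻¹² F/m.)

U ≈ 41.2 pJ

Stacked slabs ⇒ two capacitors in series, each with the full plate area.
C₁ = κ₁ε₀A/d₁ = 8.91 × 8.85×10⁻¹² × 3.69×10⁻⁴ / 3.03×10⁻³ = 9.60×10⁻¹² F.
C₂ = κ₂ε₀A/d₂ = 1.98 × 8.85×10⁻¹² × 3.69×10⁻⁴ / 3.53×10⁻³ = 1.83×10⁻¹² F.
C = (1/C₁ + 1/C₂)⁻¹ = 1.54×10⁻¹² F.
U = ½CV² = ½ × 1.54×10⁻¹² × (7.32)² = 4.12×10⁻¹¹ J.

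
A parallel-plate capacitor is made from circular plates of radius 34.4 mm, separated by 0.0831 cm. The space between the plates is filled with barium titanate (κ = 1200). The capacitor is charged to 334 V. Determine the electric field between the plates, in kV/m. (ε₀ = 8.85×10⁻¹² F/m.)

E = V/d = 334 / 8.31×10⁻⁴ = 4.02×10⁵ V/m.

402 kV/m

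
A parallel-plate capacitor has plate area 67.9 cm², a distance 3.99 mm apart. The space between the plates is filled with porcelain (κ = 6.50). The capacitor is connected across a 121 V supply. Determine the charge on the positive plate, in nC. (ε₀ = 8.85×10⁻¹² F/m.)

Q ≈ 11.8 nC

A = 67.9 cm² = 6.79×10⁻³ m².
C = κε₀A/d = 6.50 × 8.85×10⁻¹² × 6.79×10⁻³ / 3.99×10⁻³ = 9.79×10⁻¹¹ F.
Q = CV = 9.79×10⁻¹¹ × 121 = 1.18×10⁻⁸ C.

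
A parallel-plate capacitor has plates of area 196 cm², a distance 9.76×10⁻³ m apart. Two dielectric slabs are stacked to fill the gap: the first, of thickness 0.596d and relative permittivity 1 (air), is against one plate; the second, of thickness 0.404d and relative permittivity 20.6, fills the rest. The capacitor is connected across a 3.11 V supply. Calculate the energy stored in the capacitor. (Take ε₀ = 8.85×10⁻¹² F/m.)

U ≈ 140 pJ

A = 196 cm² = 1.96×10⁻² m².
Stacked slabs ⇒ two capacitors in series, each with the full plate area.
C₁ = κ₁ε₀A/d₁ = 1.00 × 8.85×10⁻¹² × 1.96×10⁻² / 5.82×10⁻³ = 2.98×10⁻¹¹ F.
C₂ = κ₂ε₀A/d₂ = 20.6 × 8.85×10⁻¹² × 1.96×10⁻² / 3.94×10⁻³ = 9.06×10⁻¹⁰ F.
C = (1/C₁ + 1/C₂)⁻¹ = 2.89×10⁻¹¹ F.
U = ½CV² = ½ × 2.89×10⁻¹¹ × (3.11)² = 1.40×10⁻¹⁰ J.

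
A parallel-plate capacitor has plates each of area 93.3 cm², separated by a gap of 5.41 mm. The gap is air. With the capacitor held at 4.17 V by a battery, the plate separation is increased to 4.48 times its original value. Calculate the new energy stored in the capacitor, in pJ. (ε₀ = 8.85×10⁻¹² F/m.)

29.6 pJ

A = 93.3 cm² = 9.33×10⁻³ m².
Initially C₁ = ε₀A/d = 8.85×10⁻¹² × 9.33×10⁻³ / 5.41×10⁻³ = 1.53×10⁻¹¹ F.
U₁ = 1.33×10⁻¹⁰ J.
Battery connected ⇒ V is held fixed. C₂ = 0.223 C₁ and U = ½CV², so U₂/U₁ = C₂/C₁ = 0.223.
U₂ = 0.223 × 1.33×10⁻¹⁰ = 2.96×10⁻¹¹ J.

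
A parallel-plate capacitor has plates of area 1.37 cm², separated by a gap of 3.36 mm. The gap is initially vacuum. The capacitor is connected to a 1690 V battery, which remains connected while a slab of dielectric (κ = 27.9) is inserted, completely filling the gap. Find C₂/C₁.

C = κε₀A/d scales with κ, so C₂/C₁ = κ = 27.9.

C₂/C₁ ≈ 27.9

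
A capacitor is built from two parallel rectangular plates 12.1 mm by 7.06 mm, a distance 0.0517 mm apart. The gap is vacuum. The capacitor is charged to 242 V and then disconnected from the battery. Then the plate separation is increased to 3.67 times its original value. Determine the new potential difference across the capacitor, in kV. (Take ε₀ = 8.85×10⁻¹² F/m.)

0.888 kV

A = 12.1 × 7.06 mm² = 8.54×10⁻⁵ m².
Initially C₁ = ε₀A/d = 8.85×10⁻¹² × 8.54×10⁻⁵ / 5.17×10⁻⁵ = 1.46×10⁻¹¹ F.
V₁ = 2.42×10² V.
Isolated ⇒ Q is held fixed. C₂ = 0.272 C₁ and V = Q/C, so V₂/V₁ = C₁/C₂ = 3.67.
V₂ = 3.67 × 2.42×10² = 8.88×10² V.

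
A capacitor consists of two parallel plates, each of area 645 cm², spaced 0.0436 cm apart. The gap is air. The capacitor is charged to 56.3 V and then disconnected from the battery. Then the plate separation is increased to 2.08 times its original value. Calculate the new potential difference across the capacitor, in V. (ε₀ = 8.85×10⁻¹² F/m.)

A = 645 cm² = 6.45×10⁻² m².
Initially C₁ = ε₀A/d = 8.85×10⁻¹² × 6.45×10⁻² / 4.36×10⁻⁴ = 1.31×10⁻⁹ F.
V₁ = 56.3 V.
Isolated ⇒ Q is held fixed. C₂ = 0.481 C₁ and V = Q/C, so V₂/V₁ = C₁/C₂ = 2.08.
V₂ = 2.08 × 56.3 = 1.17×10² V.

V ≈ 117 V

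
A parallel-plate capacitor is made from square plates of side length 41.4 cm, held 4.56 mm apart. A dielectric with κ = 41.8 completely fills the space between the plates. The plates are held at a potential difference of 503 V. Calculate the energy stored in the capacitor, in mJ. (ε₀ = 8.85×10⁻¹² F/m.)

U ≈ 1.76 mJ

A = (41.4 cm)² = 0.171 m².
C = κε₀A/d = 41.8 × 8.85×10⁻¹² × 0.171 / 4.56×10⁻³ = 1.39×10⁻⁸ F.
U = ½CV² = ½ × 1.39×10⁻⁸ × (503)² = 1.76×10⁻³ J.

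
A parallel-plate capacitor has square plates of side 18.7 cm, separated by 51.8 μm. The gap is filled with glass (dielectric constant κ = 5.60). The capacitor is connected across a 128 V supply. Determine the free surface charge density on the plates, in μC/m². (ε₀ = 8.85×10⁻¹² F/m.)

A = (18.7 cm)² = 3.50×10⁻² m².
C = κε₀A/d = 5.60 × 8.85×10⁻¹² × 3.50×10⁻² / 5.18×10⁻⁵ = 3.35×10⁻⁸ F.
σ = Q/A = CV/A = 3.35×10⁻⁸ × 128 / 3.50×10⁻² = 1.22×10⁻⁴ C/m².

σ ≈ 122 μC/m²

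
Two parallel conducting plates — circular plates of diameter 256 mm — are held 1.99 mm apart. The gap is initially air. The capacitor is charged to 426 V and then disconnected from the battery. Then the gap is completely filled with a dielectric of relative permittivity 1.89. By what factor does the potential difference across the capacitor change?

0.529

Isolated ⇒ Q is held fixed.
C₂ = 1.89 C₁ and V = Q/C, so V₂/V₁ = C₁/C₂ = 0.529.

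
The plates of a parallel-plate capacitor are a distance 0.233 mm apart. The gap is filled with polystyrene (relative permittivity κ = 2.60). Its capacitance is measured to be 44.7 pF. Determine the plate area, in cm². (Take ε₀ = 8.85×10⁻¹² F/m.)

A = Cd/(κε₀) = 4.47×10⁻¹¹ × 2.33×10⁻⁴ / (2.60 × 8.85×10⁻¹²) = 4.53×10⁻⁴ m².

4.53 cm²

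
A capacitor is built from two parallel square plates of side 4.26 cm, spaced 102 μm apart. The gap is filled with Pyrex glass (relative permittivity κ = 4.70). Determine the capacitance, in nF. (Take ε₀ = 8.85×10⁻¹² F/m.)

C ≈ 0.740 nF

A = (4.26 cm)² = 1.81×10⁻³ m².
C = κε₀A/d = 4.70 × 8.85×10⁻¹² × 1.81×10⁻³ / 1.02×10⁻⁴ = 7.40×10⁻¹⁰ F.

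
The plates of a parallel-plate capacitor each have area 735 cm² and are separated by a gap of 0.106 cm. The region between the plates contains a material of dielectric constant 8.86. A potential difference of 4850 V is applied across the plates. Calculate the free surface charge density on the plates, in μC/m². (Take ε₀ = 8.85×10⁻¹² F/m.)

359 μC/m²

A = 735 cm² = 7.35×10⁻² m².
C = κε₀A/d = 8.86 × 8.85×10⁻¹² × 7.35×10⁻² / 1.06×10⁻³ = 5.44×10⁻⁹ F.
σ = Q/A = CV/A = 5.44×10⁻⁹ × 4850 / 7.35×10⁻² = 3.59×10⁻⁴ C/m².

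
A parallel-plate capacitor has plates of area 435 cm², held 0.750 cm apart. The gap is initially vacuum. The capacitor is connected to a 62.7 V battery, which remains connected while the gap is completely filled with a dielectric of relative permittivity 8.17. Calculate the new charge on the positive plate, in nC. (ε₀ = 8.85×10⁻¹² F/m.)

A = 435 cm² = 4.35×10⁻² m².
Initially C₁ = ε₀A/d = 8.85×10⁻¹² × 4.35×10⁻² / 7.50×10⁻³ = 5.13×10⁻¹¹ F.
Q₁ = 3.22×10⁻⁹ C.
Battery connected ⇒ V is held fixed. C₂ = 8.17 C₁ and Q = CV, so Q₂/Q₁ = C₂/C₁ = 8.17.
Q₂ = 8.17 × 3.22×10⁻⁹ = 2.63×10⁻⁸ C.

26.3 nC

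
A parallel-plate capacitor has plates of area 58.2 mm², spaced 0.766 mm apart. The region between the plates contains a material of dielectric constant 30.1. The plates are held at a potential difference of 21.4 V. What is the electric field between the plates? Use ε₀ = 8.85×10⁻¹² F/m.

E = V/d = 21.4 / 7.66×10⁻⁴ = 2.79×10⁴ V/m.

E ≈ 27.9 V/mm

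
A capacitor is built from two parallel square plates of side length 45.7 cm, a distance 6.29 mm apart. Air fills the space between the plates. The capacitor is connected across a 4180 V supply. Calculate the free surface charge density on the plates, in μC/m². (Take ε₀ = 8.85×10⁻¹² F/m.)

A = (45.7 cm)² = 0.209 m².
C = ε₀A/d = 8.85×10⁻¹² × 0.209 / 6.29×10⁻³ = 2.94×10⁻¹⁰ F.
σ = Q/A = CV/A = 2.94×10⁻¹⁰ × 4180 / 0.209 = 5.88×10⁻⁶ C/m².

σ ≈ 5.88 μC/m²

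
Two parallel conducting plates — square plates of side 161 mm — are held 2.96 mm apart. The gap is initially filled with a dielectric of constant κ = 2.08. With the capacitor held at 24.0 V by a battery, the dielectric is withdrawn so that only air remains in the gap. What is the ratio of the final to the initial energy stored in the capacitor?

U₂/U₁ ≈ 0.481

Battery connected ⇒ V is held fixed.
C₂ = 0.481 C₁ and U = ½CV², so U₂/U₁ = C₂/C₁ = 0.481.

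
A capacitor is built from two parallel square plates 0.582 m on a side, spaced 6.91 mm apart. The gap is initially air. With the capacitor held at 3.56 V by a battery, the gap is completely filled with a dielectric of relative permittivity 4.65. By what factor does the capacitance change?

C₂/C₁ ≈ 4.65

C = κε₀A/d scales with κ, so C₂/C₁ = κ = 4.65.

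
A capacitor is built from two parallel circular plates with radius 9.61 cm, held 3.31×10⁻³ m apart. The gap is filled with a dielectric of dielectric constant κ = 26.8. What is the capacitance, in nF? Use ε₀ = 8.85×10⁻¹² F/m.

C ≈ 2.08 nF

A = π(9.61 cm)² = 2.90×10⁻² m².
C = κε₀A/d = 26.8 × 8.85×10⁻¹² × 2.90×10⁻² / 3.31×10⁻³ = 2.08×10⁻⁹ F.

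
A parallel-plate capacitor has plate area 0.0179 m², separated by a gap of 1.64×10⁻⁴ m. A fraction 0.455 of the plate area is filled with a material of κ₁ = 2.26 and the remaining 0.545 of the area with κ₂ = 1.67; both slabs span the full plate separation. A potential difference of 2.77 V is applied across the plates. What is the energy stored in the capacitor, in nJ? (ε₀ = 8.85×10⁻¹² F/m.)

Side-by-side slabs ⇒ two capacitors in parallel, each spanning the full gap.
C₁ = κ₁ε₀A₁/d = 2.26 × 8.85×10⁻¹² × 8.14×10⁻³ / 1.64×10⁻⁴ = 9.93×10⁻¹⁰ F.
C₂ = κ₂ε₀A₂/d = 1.67 × 8.85×10⁻¹² × 9.76×10⁻³ / 1.64×10⁻⁴ = 8.79×10⁻¹⁰ F.
C = C₁ + C₂ = 1.87×10⁻⁹ F.
U = ½CV² = ½ × 1.87×10⁻⁹ × (2.77)² = 7.18×10⁻⁹ J.

U ≈ 7.18 nJ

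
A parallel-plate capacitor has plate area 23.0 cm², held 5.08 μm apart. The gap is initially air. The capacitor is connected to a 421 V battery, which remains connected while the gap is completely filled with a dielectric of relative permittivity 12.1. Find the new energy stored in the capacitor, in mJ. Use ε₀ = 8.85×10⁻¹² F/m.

U ≈ 4.30 mJ

A = 23.0 cm² = 2.30×10⁻³ m².
Initially C₁ = ε₀A/d = 8.85×10⁻¹² × 2.30×10⁻³ / 5.08×10⁻⁶ = 4.01×10⁻⁹ F.
U₁ = 3.55×10⁻⁴ J.
Battery connected ⇒ V is held fixed. C₂ = 12.1 C₁ and U = ½CV², so U₂/U₁ = C₂/C₁ = 12.1.
U₂ = 12.1 × 3.55×10⁻⁴ = 4.30×10⁻³ J.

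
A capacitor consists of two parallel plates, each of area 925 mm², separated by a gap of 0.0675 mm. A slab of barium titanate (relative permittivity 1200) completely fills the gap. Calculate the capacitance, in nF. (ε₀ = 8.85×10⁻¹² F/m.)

A = 925 mm² = 9.25×10⁻⁴ m².
C = κε₀A/d = 1200 × 8.85×10⁻¹² × 9.25×10⁻⁴ / 6.75×10⁻⁵ = 1.46×10⁻⁷ F.

C ≈ 146 nF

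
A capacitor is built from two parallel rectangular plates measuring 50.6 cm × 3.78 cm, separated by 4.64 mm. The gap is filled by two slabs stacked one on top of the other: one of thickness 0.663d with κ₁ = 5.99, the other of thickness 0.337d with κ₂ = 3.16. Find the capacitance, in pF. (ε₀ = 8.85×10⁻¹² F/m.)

A = 50.6 × 3.78 cm² = 1.91×10⁻² m².
Stacked slabs ⇒ two capacitors in series, each with the full plate area.
C₁ = κ₁ε₀A/d₁ = 5.99 × 8.85×10⁻¹² × 1.91×10⁻² / 3.08×10⁻³ = 3.30×10⁻¹⁰ F.
C₂ = κ₂ε₀A/d₂ = 3.16 × 8.85×10⁻¹² × 1.91×10⁻² / 1.56×10⁻³ = 3.42×10⁻¹⁰ F.
C = (1/C₁ + 1/C₂)⁻¹ = 1.68×10⁻¹⁰ F.

168 pF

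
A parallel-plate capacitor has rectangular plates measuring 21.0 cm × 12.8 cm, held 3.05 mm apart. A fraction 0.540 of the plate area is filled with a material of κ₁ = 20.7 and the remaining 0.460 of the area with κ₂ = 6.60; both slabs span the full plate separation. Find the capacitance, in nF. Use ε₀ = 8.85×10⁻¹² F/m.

A = 21.0 × 12.8 cm² = 2.69×10⁻² m².
Side-by-side slabs ⇒ two capacitors in parallel, each spanning the full gap.
C₁ = κ₁ε₀A₁/d = 20.7 × 8.85×10⁻¹² × 1.45×10⁻² / 3.05×10⁻³ = 8.72×10⁻¹⁰ F.
C₂ = κ₂ε₀A₂/d = 6.60 × 8.85×10⁻¹² × 1.24×10⁻² / 3.05×10⁻³ = 2.37×10⁻¹⁰ F.
C = C₁ + C₂ = 1.11×10⁻⁹ F.

C ≈ 1.11 nF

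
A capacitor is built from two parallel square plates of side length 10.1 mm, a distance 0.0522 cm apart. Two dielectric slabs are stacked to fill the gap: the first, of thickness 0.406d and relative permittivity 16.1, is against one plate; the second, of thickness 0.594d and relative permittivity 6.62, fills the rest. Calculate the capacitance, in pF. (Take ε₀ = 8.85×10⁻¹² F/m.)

15.0 pF

A = (10.1 mm)² = 1.02×10⁻⁴ m².
Stacked slabs ⇒ two capacitors in series, each with the full plate area.
C₁ = κ₁ε₀A/d₁ = 16.1 × 8.85×10⁻¹² × 1.02×10⁻⁴ / 2.12×10⁻⁴ = 6.86×10⁻¹¹ F.
C₂ = κ₂ε₀A/d₂ = 6.62 × 8.85×10⁻¹² × 1.02×10⁻⁴ / 3.10×10⁻⁴ = 1.93×10⁻¹¹ F.
C = (1/C₁ + 1/C₂)⁻¹ = 1.50×10⁻¹¹ F.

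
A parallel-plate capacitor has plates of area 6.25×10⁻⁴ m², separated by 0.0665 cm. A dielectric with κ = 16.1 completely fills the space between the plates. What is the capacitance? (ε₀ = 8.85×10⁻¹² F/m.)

C = κε₀A/d = 16.1 × 8.85×10⁻¹² × 6.25×10⁻⁴ / 6.65×10⁻⁴ = 1.34×10⁻¹⁰ F.

134 pF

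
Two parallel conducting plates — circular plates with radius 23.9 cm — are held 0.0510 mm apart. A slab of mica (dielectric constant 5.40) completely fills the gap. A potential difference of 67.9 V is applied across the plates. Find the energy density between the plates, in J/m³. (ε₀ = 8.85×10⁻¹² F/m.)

E = V/d = 67.9 / 5.10×10⁻⁵ = 1.33×10⁶ V/m.
u = ½κε₀E² = ½ × 5.40 × 8.85×10⁻¹² × (1.33×10⁶)² = 42.4 J/m³.

u ≈ 42.4 J/m³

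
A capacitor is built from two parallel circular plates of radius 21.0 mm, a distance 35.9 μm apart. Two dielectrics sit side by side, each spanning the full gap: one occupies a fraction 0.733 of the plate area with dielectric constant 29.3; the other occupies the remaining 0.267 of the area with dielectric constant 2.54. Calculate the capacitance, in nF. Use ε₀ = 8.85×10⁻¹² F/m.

A = π(21.0 mm)² = 1.39×10⁻³ m².
Side-by-side slabs ⇒ two capacitors in parallel, each spanning the full gap.
C₁ = κ₁ε₀A₁/d = 29.3 × 8.85×10⁻¹² × 1.02×10⁻³ / 3.59×10⁻⁵ = 7.34×10⁻⁹ F.
C₂ = κ₂ε₀A₂/d = 2.54 × 8.85×10⁻¹² × 3.70×10⁻⁴ / 3.59×10⁻⁵ = 2.32×10⁻¹⁰ F.
C = C₁ + C₂ = 7.57×10⁻⁹ F.

7.57 nF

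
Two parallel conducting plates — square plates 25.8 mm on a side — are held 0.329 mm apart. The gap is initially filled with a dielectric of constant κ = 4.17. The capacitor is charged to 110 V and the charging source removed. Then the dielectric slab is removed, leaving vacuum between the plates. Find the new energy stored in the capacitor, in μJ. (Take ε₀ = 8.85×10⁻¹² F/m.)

A = (25.8 mm)² = 6.66×10⁻⁴ m².
Initially C₁ = κε₀A/d = 4.17 × 8.85×10⁻¹² × 6.66×10⁻⁴ / 3.29×10⁻⁴ = 7.47×10⁻¹¹ F.
U₁ = 4.52×10⁻⁷ J.
Isolated ⇒ Q is held fixed. C₂ = 0.240 C₁ and U = Q²/(2C), so U₂/U₁ = C₁/C₂ = 4.17.
U₂ = 4.17 × 4.52×10⁻⁷ = 1.88×10⁻⁶ J.

1.88 μJ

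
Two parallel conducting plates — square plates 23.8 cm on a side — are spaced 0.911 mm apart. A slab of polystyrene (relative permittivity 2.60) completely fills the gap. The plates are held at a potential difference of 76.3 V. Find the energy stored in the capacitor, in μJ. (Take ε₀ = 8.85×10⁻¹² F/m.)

4.16 μJ

A = (23.8 cm)² = 5.66×10⁻² m².
C = κε₀A/d = 2.60 × 8.85×10⁻¹² × 5.66×10⁻² / 9.11×10⁻⁴ = 1.43×10⁻⁹ F.
U = ½CV² = ½ × 1.43×10⁻⁹ × (76.3)² = 4.16×10⁻⁶ J.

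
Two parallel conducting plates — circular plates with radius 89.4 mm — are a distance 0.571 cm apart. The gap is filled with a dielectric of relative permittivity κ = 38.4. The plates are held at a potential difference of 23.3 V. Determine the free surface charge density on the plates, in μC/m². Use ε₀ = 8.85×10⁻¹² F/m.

1.39 μC/m²

A = π(89.4 mm)² = 2.51×10⁻² m².
C = κε₀A/d = 38.4 × 8.85×10⁻¹² × 2.51×10⁻² / 5.71×10⁻³ = 1.49×10⁻⁹ F.
σ = Q/A = CV/A = 1.49×10⁻⁹ × 23.3 / 2.51×10⁻² = 1.39×10⁻⁶ C/m².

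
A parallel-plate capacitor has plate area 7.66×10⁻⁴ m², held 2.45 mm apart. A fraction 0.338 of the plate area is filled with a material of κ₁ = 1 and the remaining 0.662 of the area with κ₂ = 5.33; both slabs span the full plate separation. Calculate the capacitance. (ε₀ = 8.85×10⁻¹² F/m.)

C ≈ 10.7 pF

Side-by-side slabs ⇒ two capacitors in parallel, each spanning the full gap.
C₁ = κ₁ε₀A₁/d = 1.00 × 8.85×10⁻¹² × 2.59×10⁻⁴ / 2.45×10⁻³ = 9.35×10⁻¹³ F.
C₂ = κ₂ε₀A₂/d = 5.33 × 8.85×10⁻¹² × 5.07×10⁻⁴ / 2.45×10⁻³ = 9.76×10⁻¹² F.
C = C₁ + C₂ = 1.07×10⁻¹¹ F.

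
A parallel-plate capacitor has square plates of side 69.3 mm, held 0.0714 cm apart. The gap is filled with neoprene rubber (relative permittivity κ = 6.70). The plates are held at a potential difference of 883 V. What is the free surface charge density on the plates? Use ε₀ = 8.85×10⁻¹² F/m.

A = (69.3 mm)² = 4.80×10⁻³ m².
C = κε₀A/d = 6.70 × 8.85×10⁻¹² × 4.80×10⁻³ / 7.14×10⁻⁴ = 3.99×10⁻¹⁰ F.
σ = Q/A = CV/A = 3.99×10⁻¹⁰ × 883 / 4.80×10⁻³ = 7.33×10⁻⁵ C/m².

σ ≈ 7.33 nC/cm²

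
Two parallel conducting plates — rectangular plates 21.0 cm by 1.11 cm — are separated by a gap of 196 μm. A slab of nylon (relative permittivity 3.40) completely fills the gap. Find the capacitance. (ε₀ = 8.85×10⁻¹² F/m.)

358 pF

A = 21.0 × 1.11 cm² = 2.33×10⁻³ m².
C = κε₀A/d = 3.40 × 8.85×10⁻¹² × 2.33×10⁻³ / 1.96×10⁻⁴ = 3.58×10⁻¹⁰ F.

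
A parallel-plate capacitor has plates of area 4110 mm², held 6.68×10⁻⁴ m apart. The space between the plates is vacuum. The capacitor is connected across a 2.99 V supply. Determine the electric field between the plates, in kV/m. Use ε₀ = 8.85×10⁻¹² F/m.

E ≈ 4.48 kV/m

E = V/d = 2.99 / 6.68×10⁻⁴ = 4.48×10³ V/m.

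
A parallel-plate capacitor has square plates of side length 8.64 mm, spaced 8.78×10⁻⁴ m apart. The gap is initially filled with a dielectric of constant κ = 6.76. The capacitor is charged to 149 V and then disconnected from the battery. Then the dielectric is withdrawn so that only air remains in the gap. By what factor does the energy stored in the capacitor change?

Isolated ⇒ Q is held fixed.
C₂ = 0.148 C₁ and U = Q²/(2C), so U₂/U₁ = C₁/C₂ = 6.76.

U₂/U₁ ≈ 6.76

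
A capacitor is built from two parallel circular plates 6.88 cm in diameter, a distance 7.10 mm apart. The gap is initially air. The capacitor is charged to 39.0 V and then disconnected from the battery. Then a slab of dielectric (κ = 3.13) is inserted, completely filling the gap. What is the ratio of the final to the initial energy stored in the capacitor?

Isolated ⇒ Q is held fixed.
C₂ = 3.13 C₁ and U = Q²/(2C), so U₂/U₁ = C₁/C₂ = 0.319.

U₂/U₁ ≈ 0.319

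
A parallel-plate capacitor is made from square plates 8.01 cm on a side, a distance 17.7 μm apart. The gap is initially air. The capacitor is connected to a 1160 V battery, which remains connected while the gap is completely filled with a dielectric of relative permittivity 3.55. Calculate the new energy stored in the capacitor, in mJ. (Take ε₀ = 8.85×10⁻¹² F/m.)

U ≈ 7.66 mJ

A = (8.01 cm)² = 6.42×10⁻³ m².
Initially C₁ = ε₀A/d = 8.85×10⁻¹² × 6.42×10⁻³ / 1.77×10⁻⁵ = 3.21×10⁻⁹ F.
U₁ = 2.16×10⁻³ J.
Battery connected ⇒ V is held fixed. C₂ = 3.55 C₁ and U = ½CV², so U₂/U₁ = C₂/C₁ = 3.55.
U₂ = 3.55 × 2.16×10⁻³ = 7.66×10⁻³ J.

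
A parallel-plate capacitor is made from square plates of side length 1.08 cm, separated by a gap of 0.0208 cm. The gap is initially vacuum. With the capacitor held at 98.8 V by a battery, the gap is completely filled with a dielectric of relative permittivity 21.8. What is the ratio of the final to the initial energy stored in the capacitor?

Battery connected ⇒ V is held fixed.
C₂ = 21.8 C₁ and U = ½CV², so U₂/U₁ = C₂/C₁ = 21.8.

U₂/U₁ ≈ 21.8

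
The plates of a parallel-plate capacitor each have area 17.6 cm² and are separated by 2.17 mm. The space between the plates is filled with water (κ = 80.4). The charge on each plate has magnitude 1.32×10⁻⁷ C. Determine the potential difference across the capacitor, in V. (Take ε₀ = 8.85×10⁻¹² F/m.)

A = 17.6 cm² = 1.76×10⁻³ m².
C = κε₀A/d = 80.4 × 8.85×10⁻¹² × 1.76×10⁻³ / 2.17×10⁻³ = 5.77×10⁻¹⁰ F.
V = Q/C = 1.32×10⁻⁷ / 5.77×10⁻¹⁰ = 2.29×10² V.

229 V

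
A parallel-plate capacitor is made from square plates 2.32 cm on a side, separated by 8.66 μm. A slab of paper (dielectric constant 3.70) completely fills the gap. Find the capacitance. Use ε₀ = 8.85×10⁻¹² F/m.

A = (2.32 cm)² = 5.38×10⁻⁴ m².
C = κε₀A/d = 3.70 × 8.85×10⁻¹² × 5.38×10⁻⁴ / 8.66×10⁻⁶ = 2.04×10⁻⁹ F.

2.04 nF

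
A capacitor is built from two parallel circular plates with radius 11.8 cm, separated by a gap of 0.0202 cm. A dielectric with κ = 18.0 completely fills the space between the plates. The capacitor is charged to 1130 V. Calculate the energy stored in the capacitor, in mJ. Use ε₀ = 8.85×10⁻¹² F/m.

A = π(11.8 cm)² = 4.37×10⁻² m².
C = κε₀A/d = 18.0 × 8.85×10⁻¹² × 4.37×10⁻² / 2.02×10⁻⁴ = 3.45×10⁻⁸ F.
U = ½CV² = ½ × 3.45×10⁻⁸ × (1130)² = 2.20×10⁻² J.

22.0 mJ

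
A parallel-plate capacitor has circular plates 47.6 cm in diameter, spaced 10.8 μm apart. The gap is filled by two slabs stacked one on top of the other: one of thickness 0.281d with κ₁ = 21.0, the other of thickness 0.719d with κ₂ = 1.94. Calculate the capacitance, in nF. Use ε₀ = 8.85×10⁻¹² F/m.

A = π(47.6/2 cm)² = 0.178 m².
Stacked slabs ⇒ two capacitors in series, each with the full plate area.
C₁ = κ₁ε₀A/d₁ = 21.0 × 8.85×10⁻¹² × 0.178 / 3.03×10⁻⁶ = 1.09×10⁻⁵ F.
C₂ = κ₂ε₀A/d₂ = 1.94 × 8.85×10⁻¹² × 0.178 / 7.77×10⁻⁶ = 3.93×10⁻⁷ F.
C = (1/C₁ + 1/C₂)⁻¹ = 3.80×10⁻⁷ F.

C ≈ 380 nF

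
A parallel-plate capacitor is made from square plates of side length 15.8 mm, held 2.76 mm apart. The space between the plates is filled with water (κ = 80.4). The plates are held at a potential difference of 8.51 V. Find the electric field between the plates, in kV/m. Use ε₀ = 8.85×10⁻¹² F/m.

3.08 kV/m

E = V/d = 8.51 / 2.76×10⁻³ = 3.08×10³ V/m.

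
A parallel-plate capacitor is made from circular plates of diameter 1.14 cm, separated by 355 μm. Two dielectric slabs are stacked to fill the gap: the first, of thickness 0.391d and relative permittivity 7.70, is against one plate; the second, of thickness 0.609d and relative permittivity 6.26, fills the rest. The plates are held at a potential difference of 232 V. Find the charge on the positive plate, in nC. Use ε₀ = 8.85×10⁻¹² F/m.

Q ≈ 3.99 nC

A = π(1.14/2 cm)² = 1.02×10⁻⁴ m².
Stacked slabs ⇒ two capacitors in series, each with the full plate area.
C₁ = κ₁ε₀A/d₁ = 7.70 × 8.85×10⁻¹² × 1.02×10⁻⁴ / 1.39×10⁻⁴ = 5.01×10⁻¹¹ F.
C₂ = κ₂ε₀A/d₂ = 6.26 × 8.85×10⁻¹² × 1.02×10⁻⁴ / 2.16×10⁻⁴ = 2.62×10⁻¹¹ F.
C = (1/C₁ + 1/C₂)⁻¹ = 1.72×10⁻¹¹ F.
Q = CV = 1.72×10⁻¹¹ × 232 = 3.99×10⁻⁹ C.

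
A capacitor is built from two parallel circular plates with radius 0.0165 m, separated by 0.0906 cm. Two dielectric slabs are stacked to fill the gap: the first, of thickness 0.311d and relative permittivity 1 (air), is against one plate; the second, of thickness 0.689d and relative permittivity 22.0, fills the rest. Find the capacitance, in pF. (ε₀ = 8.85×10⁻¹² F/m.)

A = π(0.0165 m)² = 8.55×10⁻⁴ m².
Stacked slabs ⇒ two capacitors in series, each with the full plate area.
C₁ = κ₁ε₀A/d₁ = 1.00 × 8.85×10⁻¹² × 8.55×10⁻⁴ / 2.82×10⁻⁴ = 2.69×10⁻¹¹ F.
C₂ = κ₂ε₀A/d₂ = 22.0 × 8.85×10⁻¹² × 8.55×10⁻⁴ / 6.24×10⁻⁴ = 2.67×10⁻¹⁰ F.
C = (1/C₁ + 1/C₂)⁻¹ = 2.44×10⁻¹¹ F.

24.4 pF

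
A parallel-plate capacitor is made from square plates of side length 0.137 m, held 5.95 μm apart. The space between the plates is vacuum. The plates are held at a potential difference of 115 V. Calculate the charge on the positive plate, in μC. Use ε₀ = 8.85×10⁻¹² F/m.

Q ≈ 3.21 μC

A = (0.137 m)² = 1.88×10⁻² m².
C = ε₀A/d = 8.85×10⁻¹² × 1.88×10⁻² / 5.95×10⁻⁶ = 2.79×10⁻⁸ F.
Q = CV = 2.79×10⁻⁸ × 115 = 3.21×10⁻⁶ C.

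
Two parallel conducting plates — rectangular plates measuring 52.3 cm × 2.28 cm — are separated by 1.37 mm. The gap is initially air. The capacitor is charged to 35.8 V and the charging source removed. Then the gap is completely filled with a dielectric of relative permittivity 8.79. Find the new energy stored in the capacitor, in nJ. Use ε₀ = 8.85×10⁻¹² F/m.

U ≈ 5.62 nJ

A = 52.3 × 2.28 cm² = 1.19×10⁻² m².
Initially C₁ = ε₀A/d = 8.85×10⁻¹² × 1.19×10⁻² / 1.37×10⁻³ = 7.70×10⁻¹¹ F.
U₁ = 4.94×10⁻⁸ J.
Isolated ⇒ Q is held fixed. C₂ = 8.79 C₁ and U = Q²/(2C), so U₂/U₁ = C₁/C₂ = 0.114.
U₂ = 0.114 × 4.94×10⁻⁸ = 5.62×10⁻⁹ J.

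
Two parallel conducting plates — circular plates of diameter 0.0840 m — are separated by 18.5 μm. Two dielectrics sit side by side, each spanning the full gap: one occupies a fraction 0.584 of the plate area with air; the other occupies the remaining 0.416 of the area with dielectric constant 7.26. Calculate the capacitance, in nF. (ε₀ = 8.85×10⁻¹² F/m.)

A = π(0.0840/2 m)² = 5.54×10⁻³ m².
Side-by-side slabs ⇒ two capacitors in parallel, each spanning the full gap.
C₁ = κ₁ε₀A₁/d = 1.00 × 8.85×10⁻¹² × 3.24×10⁻³ / 1.85×10⁻⁵ = 1.55×10⁻⁹ F.
C₂ = κ₂ε₀A₂/d = 7.26 × 8.85×10⁻¹² × 2.31×10⁻³ / 1.85×10⁻⁵ = 8.01×10⁻⁹ F.
C = C₁ + C₂ = 9.55×10⁻⁹ F.

C ≈ 9.55 nF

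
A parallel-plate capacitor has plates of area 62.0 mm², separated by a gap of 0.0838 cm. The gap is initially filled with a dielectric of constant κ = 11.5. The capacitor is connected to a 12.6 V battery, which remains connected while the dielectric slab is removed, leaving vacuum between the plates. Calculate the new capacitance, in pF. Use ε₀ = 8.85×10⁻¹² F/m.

0.655 pF

A = 62.0 mm² = 6.20×10⁻⁵ m².
Initially C₁ = κε₀A/d = 11.5 × 8.85×10⁻¹² × 6.20×10⁻⁵ / 8.38×10⁻⁴ = 7.53×10⁻¹² F.
C = κε₀A/d scales with κ, so C₂/C₁ = 1/κ = 1/11.5 = 0.0870.
C₂ = 0.0870 × 7.53×10⁻¹² = 6.55×10⁻¹³ F.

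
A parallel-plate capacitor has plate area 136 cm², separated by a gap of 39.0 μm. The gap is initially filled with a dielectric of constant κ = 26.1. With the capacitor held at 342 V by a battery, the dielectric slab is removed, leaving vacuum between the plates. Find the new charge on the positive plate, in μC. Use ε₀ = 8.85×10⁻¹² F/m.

Q ≈ 1.06 μC

A = 136 cm² = 1.36×10⁻² m².
Initially C₁ = κε₀A/d = 26.1 × 8.85×10⁻¹² × 1.36×10⁻² / 3.90×10⁻⁵ = 8.05×10⁻⁸ F.
Q₁ = 2.75×10⁻⁵ C.
Battery connected ⇒ V is held fixed. C₂ = 0.0383 C₁ and Q = CV, so Q₂/Q₁ = C₂/C₁ = 0.0383.
Q₂ = 0.0383 × 2.75×10⁻⁵ = 1.06×10⁻⁶ C.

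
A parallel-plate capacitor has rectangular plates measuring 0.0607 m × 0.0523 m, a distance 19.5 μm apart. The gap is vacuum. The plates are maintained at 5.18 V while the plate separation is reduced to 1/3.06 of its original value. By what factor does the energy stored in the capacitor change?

Battery connected ⇒ V is held fixed.
C₂ = 3.06 C₁ and U = ½CV², so U₂/U₁ = C₂/C₁ = 3.06.

3.06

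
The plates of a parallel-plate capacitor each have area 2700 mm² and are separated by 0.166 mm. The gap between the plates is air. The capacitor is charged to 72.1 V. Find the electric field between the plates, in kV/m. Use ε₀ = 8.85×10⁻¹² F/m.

E ≈ 434 kV/m

E = V/d = 72.1 / 1.66×10⁻⁴ = 4.34×10⁵ V/m.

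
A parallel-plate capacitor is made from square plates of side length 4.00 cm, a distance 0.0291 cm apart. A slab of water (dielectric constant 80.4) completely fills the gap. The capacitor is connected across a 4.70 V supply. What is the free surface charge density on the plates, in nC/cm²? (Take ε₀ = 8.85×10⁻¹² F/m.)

1.15 nC/cm²

A = (4.00 cm)² = 1.60×10⁻³ m².
C = κε₀A/d = 80.4 × 8.85×10⁻¹² × 1.60×10⁻³ / 2.91×10⁻⁴ = 3.91×10⁻⁹ F.
σ = Q/A = CV/A = 3.91×10⁻⁹ × 4.70 / 1.60×10⁻³ = 1.15×10⁻⁵ C/m².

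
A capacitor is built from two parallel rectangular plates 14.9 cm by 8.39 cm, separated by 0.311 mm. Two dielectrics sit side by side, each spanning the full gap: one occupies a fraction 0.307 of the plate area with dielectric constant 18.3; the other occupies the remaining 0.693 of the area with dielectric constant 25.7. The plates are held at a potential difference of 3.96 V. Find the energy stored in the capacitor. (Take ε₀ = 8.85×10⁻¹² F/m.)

U ≈ 65.3 nJ

A = 14.9 × 8.39 cm² = 1.25×10⁻² m².
Side-by-side slabs ⇒ two capacitors in parallel, each spanning the full gap.
C₁ = κ₁ε₀A₁/d = 18.3 × 8.85×10⁻¹² × 3.84×10⁻³ / 3.11×10⁻⁴ = 2.00×10⁻⁹ F.
C₂ = κ₂ε₀A₂/d = 25.7 × 8.85×10⁻¹² × 8.66×10⁻³ / 3.11×10⁻⁴ = 6.34×10⁻⁹ F.
C = C₁ + C₂ = 8.33×10⁻⁹ F.
U = ½CV² = ½ × 8.33×10⁻⁹ × (3.96)² = 6.53×10⁻⁸ J.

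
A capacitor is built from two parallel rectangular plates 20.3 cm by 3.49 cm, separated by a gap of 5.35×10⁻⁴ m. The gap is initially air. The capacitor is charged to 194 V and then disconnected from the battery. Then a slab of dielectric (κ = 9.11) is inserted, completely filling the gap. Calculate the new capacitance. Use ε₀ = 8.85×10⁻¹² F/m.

1.07 nF

A = 20.3 × 3.49 cm² = 7.08×10⁻³ m².
Initially C₁ = ε₀A/d = 8.85×10⁻¹² × 7.08×10⁻³ / 5.35×10⁻⁴ = 1.17×10⁻¹⁰ F.
C = κε₀A/d scales with κ, so C₂/C₁ = κ = 9.11.
C₂ = 9.11 × 1.17×10⁻¹⁰ = 1.07×10⁻⁹ F.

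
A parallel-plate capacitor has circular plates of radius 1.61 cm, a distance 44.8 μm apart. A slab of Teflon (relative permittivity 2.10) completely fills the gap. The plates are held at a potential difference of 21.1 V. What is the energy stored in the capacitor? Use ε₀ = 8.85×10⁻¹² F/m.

A = π(1.61 cm)² = 8.14×10⁻⁴ m².
C = κε₀A/d = 2.10 × 8.85×10⁻¹² × 8.14×10⁻⁴ / 4.48×10⁻⁵ = 3.38×10⁻¹⁰ F.
U = ½CV² = ½ × 3.38×10⁻¹⁰ × (21.1)² = 7.52×10⁻⁸ J.

U ≈ 75.2 nJ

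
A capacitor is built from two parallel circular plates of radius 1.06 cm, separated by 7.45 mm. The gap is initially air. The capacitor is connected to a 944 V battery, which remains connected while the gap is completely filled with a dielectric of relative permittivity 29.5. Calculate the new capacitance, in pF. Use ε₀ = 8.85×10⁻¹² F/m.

A = π(1.06 cm)² = 3.53×10⁻⁴ m².
Initially C₁ = ε₀A/d = 8.85×10⁻¹² × 3.53×10⁻⁴ / 7.45×10⁻³ = 4.19×10⁻¹³ F.
C = κε₀A/d scales with κ, so C₂/C₁ = κ = 29.5.
C₂ = 29.5 × 4.19×10⁻¹³ = 1.24×10⁻¹¹ F.

C ≈ 12.4 pF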